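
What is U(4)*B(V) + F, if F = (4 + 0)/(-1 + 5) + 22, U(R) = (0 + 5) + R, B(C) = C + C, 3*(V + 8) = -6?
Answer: -157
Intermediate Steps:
V = -10 (V = -8 + (1/3)*(-6) = -8 - 2 = -10)
B(C) = 2*C
U(R) = 5 + R
F = 23 (F = 4/4 + 22 = 4*(1/4) + 22 = 1 + 22 = 23)
U(4)*B(V) + F = (5 + 4)*(2*(-10)) + 23 = 9*(-20) + 23 = -180 + 23 = -157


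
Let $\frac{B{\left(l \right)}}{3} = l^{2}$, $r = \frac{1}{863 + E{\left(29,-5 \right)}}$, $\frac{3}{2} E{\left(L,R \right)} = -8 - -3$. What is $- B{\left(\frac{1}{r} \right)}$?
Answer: $- \frac{6651241}{3} \approx -2.2171 \cdot 10^{6}$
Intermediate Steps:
$E{\left(L,R \right)} = - \frac{10}{3}$ ($E{\left(L,R \right)} = \frac{2 \left(-8 - -3\right)}{3} = \frac{2 \left(-8 + 3\right)}{3} = \frac{2}{3} \left(-5\right) = - \frac{10}{3}$)
$r = \frac{3}{2579}$ ($r = \frac{1}{863 - \frac{10}{3}} = \frac{1}{\frac{2579}{3}} = \frac{3}{2579} \approx 0.0011632$)
$B{\left(l \right)} = 3 l^{2}$
$- B{\left(\frac{1}{r} \right)} = - 3 \left(\frac{1}{\frac{3}{2579}}\right)^{2} = - 3 \left(\frac{2579}{3}\right)^{2} = - \frac{3 \cdot 6651241}{9} = \left(-1\right) \frac{6651241}{3} = - \frac{6651241}{3}$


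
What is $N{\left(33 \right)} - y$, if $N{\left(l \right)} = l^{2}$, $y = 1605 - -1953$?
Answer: $-2469$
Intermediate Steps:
$y = 3558$ ($y = 1605 + 1953 = 3558$)
$N{\left(33 \right)} - y = 33^{2} - 3558 = 1089 - 3558 = -2469$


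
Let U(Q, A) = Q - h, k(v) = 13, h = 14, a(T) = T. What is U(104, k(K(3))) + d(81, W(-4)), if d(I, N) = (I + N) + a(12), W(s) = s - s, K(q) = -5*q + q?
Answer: 183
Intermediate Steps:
K(q) = -4*q
U(Q, A) = -14 + Q (U(Q, A) = Q - 1*14 = Q - 14 = -14 + Q)
W(s) = 0
d(I, N) = 12 + I + N (d(I, N) = (I + N) + 12 = 12 + I + N)
U(104, k(K(3))) + d(81, W(-4)) = (-14 + 104) + (12 + 81 + 0) = 90 + 93 = 183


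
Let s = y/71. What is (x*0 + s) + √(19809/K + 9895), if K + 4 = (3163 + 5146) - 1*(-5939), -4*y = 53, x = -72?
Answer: -53/284 + √55774830781/2374 ≈ 99.294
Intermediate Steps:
y = -53/4 (y = -¼*53 = -53/4 ≈ -13.250)
s = -53/284 (s = -53/4/71 = -53/4*1/71 = -53/284 ≈ -0.18662)
K = 14244 (K = -4 + ((3163 + 5146) - 1*(-5939)) = -4 + (8309 + 5939) = -4 + 14248 = 14244)
(x*0 + s) + √(19809/K + 9895) = (-72*0 - 53/284) + √(19809/14244 + 9895) = (0 - 53/284) + √(19809*(1/14244) + 9895) = -53/284 + √(6603/4748 + 9895) = -53/284 + √(46988063/4748) = -53/284 + √55774830781/2374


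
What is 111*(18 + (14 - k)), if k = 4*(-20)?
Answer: 12432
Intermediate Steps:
k = -80
111*(18 + (14 - k)) = 111*(18 + (14 - 1*(-80))) = 111*(18 + (14 + 80)) = 111*(18 + 94) = 111*112 = 12432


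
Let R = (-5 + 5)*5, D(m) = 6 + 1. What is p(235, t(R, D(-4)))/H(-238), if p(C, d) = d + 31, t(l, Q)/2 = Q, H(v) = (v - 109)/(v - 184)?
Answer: 18990/347 ≈ 54.726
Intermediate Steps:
H(v) = (-109 + v)/(-184 + v)
D(m) = 7
R = 0 (R = 0*5 = 0)
t(l, Q) = 2*Q
p(C, d) = 31 + d
p(235, t(R, D(-4)))/H(-238) = (31 + 2*7)/(((-109 - 238)/(-184 - 238))) = (31 + 14)/((-347/(-422))) = 45/((-1/422*(-347))) = 45/(347/422) = 45*(422/347) = 18990/347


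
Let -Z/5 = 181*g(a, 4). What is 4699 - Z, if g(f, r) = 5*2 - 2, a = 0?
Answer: 11939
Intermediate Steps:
g(f, r) = 8 (g(f, r) = 10 - 2 = 8)
Z = -7240 (Z = -905*8 = -5*1448 = -7240)
4699 - Z = 4699 - 1*(-7240) = 4699 + 7240 = 11939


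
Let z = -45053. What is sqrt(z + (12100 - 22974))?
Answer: I*sqrt(55927) ≈ 236.49*I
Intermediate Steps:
sqrt(z + (12100 - 22974)) = sqrt(-45053 + (12100 - 22974)) = sqrt(-45053 - 10874) = sqrt(-55927) = I*sqrt(55927)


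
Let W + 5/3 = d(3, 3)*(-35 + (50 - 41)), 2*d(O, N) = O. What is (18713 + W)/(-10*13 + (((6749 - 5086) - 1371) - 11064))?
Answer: -56017/32706 ≈ -1.7127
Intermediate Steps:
d(O, N) = O/2
W = -122/3 (W = -5/3 + ((1/2)*3)*(-35 + (50 - 41)) = -5/3 + 3*(-35 + 9)/2 = -5/3 + (3/2)*(-26) = -5/3 - 39 = -122/3 ≈ -40.667)
(18713 + W)/(-10*13 + (((6749 - 5086) - 1371) - 11064)) = (18713 - 122/3)/(-10*13 + (((6749 - 5086) - 1371) - 11064)) = 56017/(3*(-130 + ((1663 - 1371) - 11064))) = 56017/(3*(-130 + (292 - 11064))) = 56017/(3*(-130 - 10772)) = (56017/3)/(-10902) = (56017/3)*(-1/10902) = -56017/32706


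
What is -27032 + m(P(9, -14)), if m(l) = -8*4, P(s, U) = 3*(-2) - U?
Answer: -27064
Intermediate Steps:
P(s, U) = -6 - U
m(l) = -32
-27032 + m(P(9, -14)) = -27032 - 32 = -27064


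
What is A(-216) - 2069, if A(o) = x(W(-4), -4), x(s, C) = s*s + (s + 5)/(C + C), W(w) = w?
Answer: -16425/8 ≈ -2053.1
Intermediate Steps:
x(s, C) = s**2 + (5 + s)/(2*C) (x(s, C) = s**2 + (5 + s)/((2*C)) = s**2 + (5 + s)*(1/(2*C)) = s**2 + (5 + s)/(2*C))
A(o) = 127/8 (A(o) = (1/2)*(5 - 4 + 2*(-4)*(-4)**2)/(-4) = (1/2)*(-1/4)*(5 - 4 + 2*(-4)*16) = (1/2)*(-1/4)*(5 - 4 - 128) = (1/2)*(-1/4)*(-127) = 127/8)
A(-216) - 2069 = 127/8 - 2069 = -16425/8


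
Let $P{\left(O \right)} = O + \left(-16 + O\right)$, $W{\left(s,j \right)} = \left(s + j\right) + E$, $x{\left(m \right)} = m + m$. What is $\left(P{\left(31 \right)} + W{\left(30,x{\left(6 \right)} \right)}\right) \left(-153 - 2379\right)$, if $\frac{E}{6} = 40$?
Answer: $-830496$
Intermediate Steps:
$E = 240$ ($E = 6 \cdot 40 = 240$)
$x{\left(m \right)} = 2 m$
$W{\left(s,j \right)} = 240 + j + s$ ($W{\left(s,j \right)} = \left(s + j\right) + 240 = \left(j + s\right) + 240 = 240 + j + s$)
$P{\left(O \right)} = -16 + 2 O$
$\left(P{\left(31 \right)} + W{\left(30,x{\left(6 \right)} \right)}\right) \left(-153 - 2379\right) = \left(\left(-16 + 2 \cdot 31\right) + \left(240 + 2 \cdot 6 + 30\right)\right) \left(-153 - 2379\right) = \left(\left(-16 + 62\right) + \left(240 + 12 + 30\right)\right) \left(-2532\right) = \left(46 + 282\right) \left(-2532\right) = 328 \left(-2532\right) = -830496$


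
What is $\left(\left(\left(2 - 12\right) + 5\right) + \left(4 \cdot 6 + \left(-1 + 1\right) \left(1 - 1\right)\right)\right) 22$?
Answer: $418$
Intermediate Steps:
$\left(\left(\left(2 - 12\right) + 5\right) + \left(4 \cdot 6 + \left(-1 + 1\right) \left(1 - 1\right)\right)\right) 22 = \left(\left(-10 + 5\right) + \left(24 + 0 \cdot 0\right)\right) 22 = \left(-5 + \left(24 + 0\right)\right) 22 = \left(-5 + 24\right) 22 = 19 \cdot 22 = 418$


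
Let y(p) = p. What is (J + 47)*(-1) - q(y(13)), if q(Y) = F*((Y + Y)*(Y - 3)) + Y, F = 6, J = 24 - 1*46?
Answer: -1598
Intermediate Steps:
J = -22 (J = 24 - 46 = -22)
q(Y) = Y + 12*Y*(-3 + Y) (q(Y) = 6*((Y + Y)*(Y - 3)) + Y = 6*((2*Y)*(-3 + Y)) + Y = 6*(2*Y*(-3 + Y)) + Y = 12*Y*(-3 + Y) + Y = Y + 12*Y*(-3 + Y))
(J + 47)*(-1) - q(y(13)) = (-22 + 47)*(-1) - 13*(-35 + 12*13) = 25*(-1) - 13*(-35 + 156) = -25 - 13*121 = -25 - 1*1573 = -25 - 1573 = -1598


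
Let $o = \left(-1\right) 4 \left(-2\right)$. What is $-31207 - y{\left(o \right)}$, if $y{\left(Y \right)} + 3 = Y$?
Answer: $-31212$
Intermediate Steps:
$o = 8$ ($o = \left(-4\right) \left(-2\right) = 8$)
$y{\left(Y \right)} = -3 + Y$
$-31207 - y{\left(o \right)} = -31207 - \left(-3 + 8\right) = -31207 - 5 = -31212$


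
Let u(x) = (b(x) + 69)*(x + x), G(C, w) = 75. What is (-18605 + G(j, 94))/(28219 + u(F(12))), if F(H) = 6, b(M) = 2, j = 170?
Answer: -18530/29071 ≈ -0.63741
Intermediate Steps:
u(x) = 142*x (u(x) = (2 + 69)*(x + x) = 71*(2*x) = 142*x)
(-18605 + G(j, 94))/(28219 + u(F(12))) = (-18605 + 75)/(28219 + 142*6) = -18530/(28219 + 852) = -18530/29071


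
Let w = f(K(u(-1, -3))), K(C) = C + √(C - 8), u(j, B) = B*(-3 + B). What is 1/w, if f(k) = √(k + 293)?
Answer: (311 + √10)^(-½) ≈ 0.056419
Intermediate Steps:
K(C) = C + √(-8 + C)
f(k) = √(293 + k)
w = √(311 + √10) (w = √(293 + (-3*(-3 - 3) + √(-8 - 3*(-3 - 3)))) = √(293 + (-3*(-6) + √(-8 - 3*(-6)))) = √(293 + (18 + √(-8 + 18))) = √(293 + (18 + √10)) = √(311 + √10) ≈ 17.725)
1/w = 1/(√(311 + √10)) = (311 + √10)^(-½)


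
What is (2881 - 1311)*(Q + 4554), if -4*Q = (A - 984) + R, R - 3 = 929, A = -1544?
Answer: 7776210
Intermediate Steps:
R = 932 (R = 3 + 929 = 932)
Q = 399 (Q = -((-1544 - 984) + 932)/4 = -(-2528 + 932)/4 = -¼*(-1596) = 399)
(2881 - 1311)*(Q + 4554) = (2881 - 1311)*(399 + 4554) = 1570*4953 = 7776210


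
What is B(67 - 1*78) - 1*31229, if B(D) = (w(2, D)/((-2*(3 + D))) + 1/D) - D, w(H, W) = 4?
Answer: -1373585/44 ≈ -31218.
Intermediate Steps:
B(D) = 1/D - D + 4/(-6 - 2*D) (B(D) = (4/((-2*(3 + D))) + 1/D) - D = (4/(-6 - 2*D) + 1/D) - D = (1/D + 4/(-6 - 2*D)) - D = 1/D - D + 4/(-6 - 2*D))
B(67 - 1*78) - 1*31229 = (3 - (67 - 1*78) - (67 - 1*78)³ - 3*(67 - 1*78)²)/((67 - 1*78)*(3 + (67 - 1*78))) - 1*31229 = (3 - (67 - 78) - (67 - 78)³ - 3*(67 - 78)²)/((67 - 78)*(3 + (67 - 78))) - 31229 = (3 - 1*(-11) - 1*(-11)³ - 3*(-11)²)/((-11)*(3 - 11)) - 31229 = -1/11*(3 + 11 - 1*(-1331) - 3*121)/(-8) - 31229 = -1/11*(-⅛)*(3 + 11 + 1331 - 363) - 31229 = -1/11*(-⅛)*982 - 31229 = 491/44 - 31229 = -1373585/44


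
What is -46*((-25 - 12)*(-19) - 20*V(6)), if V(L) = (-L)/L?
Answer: -33258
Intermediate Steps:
V(L) = -1
-46*((-25 - 12)*(-19) - 20*V(6)) = -46*((-25 - 12)*(-19) - 20*(-1)) = -46*(-37*(-19) + 20) = -46*(703 + 20) = -46*723 = -33258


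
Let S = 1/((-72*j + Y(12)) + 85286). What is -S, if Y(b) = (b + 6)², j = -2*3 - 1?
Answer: -1/86114 ≈ -1.1613e-5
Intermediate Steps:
j = -7 (j = -6 - 1 = -7)
Y(b) = (6 + b)²
S = 1/86114 (S = 1/((-72*(-7) + (6 + 12)²) + 85286) = 1/((504 + 18²) + 85286) = 1/((504 + 324) + 85286) = 1/(828 + 85286) = 1/86114 ≈ 1.1613e-5)
-S = -1*1/86114 = -1/86114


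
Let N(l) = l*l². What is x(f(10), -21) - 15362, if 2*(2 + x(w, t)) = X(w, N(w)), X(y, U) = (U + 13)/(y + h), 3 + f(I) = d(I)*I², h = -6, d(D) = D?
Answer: 480287769/991 ≈ 4.8465e+5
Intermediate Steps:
f(I) = -3 + I³ (f(I) = -3 + I*I² = -3 + I³)
N(l) = l³
X(y, U) = (13 + U)/(-6 + y) (X(y, U) = (U + 13)/(y - 6) = (13 + U)/(-6 + y))
x(w, t) = -2 + (13 + w³)/(2*(-6 + w)) (x(w, t) = -2 + ((13 + w³)/(-6 + w))/2 = -2 + (13 + w³)/(2*(-6 + w)))
x(f(10), -21) - 15362 = (37 + (-3 + 10³)³ - 4*(-3 + 10³))/(2*(-6 + (-3 + 10³))) - 15362 = (37 + (-3 + 1000)³ - 4*(-3 + 1000))/(2*(-6 + (-3 + 1000))) - 15362 = (37 + 997³ - 4*997)/(2*(-6 + 997)) - 15362 = (½)*(37 + 991026973 - 3988)/991 - 15362 = (½)*(1/991)*991023022 - 15362 = 495511511/991 - 15362 = 480287769/991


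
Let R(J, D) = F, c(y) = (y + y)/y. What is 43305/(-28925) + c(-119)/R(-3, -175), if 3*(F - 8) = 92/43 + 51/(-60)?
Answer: -12193653/9678305 ≈ -1.2599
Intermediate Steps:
c(y) = 2 (c(y) = (2*y)/y = 2)
F = 21749/2580 (F = 8 + (92/43 + 51/(-60))/3 = 8 + (92*(1/43) + 51*(-1/60))/3 = 8 + (92/43 - 17/20)/3 = 8 + (1/3)*(1109/860) = 8 + 1109/2580 = 21749/2580 ≈ 8.4298)
R(J, D) = 21749/2580
43305/(-28925) + c(-119)/R(-3, -175) = 43305/(-28925) + 2/(21749/2580) = 43305*(-1/28925) + 2*(2580/21749) = -8661/5785 + 5160/21749 = -12193653/9678305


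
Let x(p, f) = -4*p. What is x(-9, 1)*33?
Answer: 1188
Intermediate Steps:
x(-9, 1)*33 = -4*(-9)*33 = 36*33 = 1188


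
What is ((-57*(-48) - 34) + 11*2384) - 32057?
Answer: -3131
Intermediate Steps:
((-57*(-48) - 34) + 11*2384) - 32057 = ((2736 - 34) + 26224) - 32057 = (2702 + 26224) - 32057 = 28926 - 32057 = -3131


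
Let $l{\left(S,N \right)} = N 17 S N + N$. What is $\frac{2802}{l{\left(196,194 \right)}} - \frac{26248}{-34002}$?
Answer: $\frac{822920574853}{1065991142673} \approx 0.77198$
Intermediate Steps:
$l{\left(S,N \right)} = N + 17 S N^{2}$ ($l{\left(S,N \right)} = 17 N S N + N = 17 S N^{2} + N = N + 17 S N^{2}$)
$\frac{2802}{l{\left(196,194 \right)}} - \frac{26248}{-34002} = \frac{2802}{194 \left(1 + 17 \cdot 194 \cdot 196\right)} - \frac{26248}{-34002} = \frac{2802}{194 \left(1 + 646408\right)} - - \frac{13124}{17001} = \frac{2802}{194 \cdot 646409} + \frac{13124}{17001} = \frac{2802}{125403346} + \frac{13124}{17001} = 2802 \cdot \frac{1}{125403346} + \frac{13124}{17001} = \frac{1401}{62701673} + \frac{13124}{17001} = \frac{822920574853}{1065991142673}$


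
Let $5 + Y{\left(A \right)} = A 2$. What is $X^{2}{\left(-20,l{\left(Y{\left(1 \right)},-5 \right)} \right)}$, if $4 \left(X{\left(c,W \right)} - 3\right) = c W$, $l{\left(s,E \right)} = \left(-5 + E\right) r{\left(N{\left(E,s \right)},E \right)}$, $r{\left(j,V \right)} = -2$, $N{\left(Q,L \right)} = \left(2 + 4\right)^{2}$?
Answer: $9409$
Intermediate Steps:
$N{\left(Q,L \right)} = 36$ ($N{\left(Q,L \right)} = 6^{2} = 36$)
$Y{\left(A \right)} = -5 + 2 A$ ($Y{\left(A \right)} = -5 + A 2 = -5 + 2 A$)
$l{\left(s,E \right)} = 10 - 2 E$ ($l{\left(s,E \right)} = \left(-5 + E\right) \left(-2\right) = 10 - 2 E$)
$X{\left(c,W \right)} = 3 + \frac{W c}{4}$ ($X{\left(c,W \right)} = 3 + \frac{c W}{4} = 3 + \frac{W c}{4}$)
$X^{2}{\left(-20,l{\left(Y{\left(1 \right)},-5 \right)} \right)} = \left(3 + \frac{1}{4} \left(10 - -10\right) \left(-20\right)\right)^{2} = \left(3 + \frac{1}{4} \left(10 + 10\right) \left(-20\right)\right)^{2} = \left(3 + \frac{1}{4} \cdot 20 \left(-20\right)\right)^{2} = \left(3 - 100\right)^{2} = \left(-97\right)^{2} = 9409$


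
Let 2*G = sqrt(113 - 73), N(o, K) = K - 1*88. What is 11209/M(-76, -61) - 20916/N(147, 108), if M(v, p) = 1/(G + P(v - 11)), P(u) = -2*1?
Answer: -117319/5 + 11209*sqrt(10) ≈ 11982.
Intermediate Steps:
P(u) = -2
N(o, K) = -88 + K (N(o, K) = K - 88 = -88 + K)
G = sqrt(10) (G = sqrt(113 - 73)/2 = sqrt(40)/2 = (2*sqrt(10))/2 = sqrt(10) ≈ 3.1623)
M(v, p) = 1/(-2 + sqrt(10)) (M(v, p) = 1/(sqrt(10) - 2) = 1/(-2 + sqrt(10)))
11209/M(-76, -61) - 20916/N(147, 108) = 11209/(1/3 + sqrt(10)/6) - 20916/(-88 + 108) = 11209/(1/3 + sqrt(10)/6) - 20916/20 = 11209/(1/3 + sqrt(10)/6) - 20916*1/20 = 11209/(1/3 + sqrt(10)/6) - 5229/5 = -5229/5 + 11209/(1/3 + sqrt(10)/6)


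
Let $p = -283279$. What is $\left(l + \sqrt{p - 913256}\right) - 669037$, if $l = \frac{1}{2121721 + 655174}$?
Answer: $- \frac{1857845500114}{2776895} + i \sqrt{1196535} \approx -6.6904 \cdot 10^{5} + 1093.9 i$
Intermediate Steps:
$l = \frac{1}{2776895} \approx 3.6011 \cdot 10^{-7}$
$\left(l + \sqrt{p - 913256}\right) - 669037 = \left(\frac{1}{2776895} + \sqrt{-283279 - 913256}\right) - 669037 = \left(\frac{1}{2776895} + \sqrt{-1196535}\right) - 669037 = \left(\frac{1}{2776895} + i \sqrt{1196535}\right) - 669037 = - \frac{1857845500114}{2776895} + i \sqrt{1196535}$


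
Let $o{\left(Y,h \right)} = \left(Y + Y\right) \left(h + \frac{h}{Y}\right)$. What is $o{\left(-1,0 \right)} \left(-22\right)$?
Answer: $0$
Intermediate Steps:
$o{\left(Y,h \right)} = 2 Y \left(h + \frac{h}{Y}\right)$
$o{\left(-1,0 \right)} \left(-22\right) = 2 \cdot 0 \left(1 - 1\right) \left(-22\right) = 2 \cdot 0 \cdot 0 \left(-22\right) = 0 \left(-22\right) = 0$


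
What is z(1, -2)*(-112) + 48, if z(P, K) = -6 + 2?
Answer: 496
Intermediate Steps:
z(P, K) = -4
z(1, -2)*(-112) + 48 = -4*(-112) + 48 = 448 + 48 = 496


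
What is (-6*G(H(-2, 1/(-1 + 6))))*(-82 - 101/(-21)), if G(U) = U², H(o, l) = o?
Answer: 12968/7 ≈ 1852.6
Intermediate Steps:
(-6*G(H(-2, 1/(-1 + 6))))*(-82 - 101/(-21)) = (-6*(-2)²)*(-82 - 101/(-21)) = (-6*4)*(-82 - 101*(-1/21)) = -24*(-82 + 101/21) = -24*(-1621/21) = 12968/7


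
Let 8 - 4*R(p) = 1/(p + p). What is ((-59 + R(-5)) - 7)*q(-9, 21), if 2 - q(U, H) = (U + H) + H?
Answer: 79329/40 ≈ 1983.2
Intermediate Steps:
R(p) = 2 - 1/(8*p) (R(p) = 2 - 1/(4*(p + p)) = 2 - 1/(2*p)/4 = 2 - 1/(8*p))
q(U, H) = 2 - U - 2*H (q(U, H) = 2 - ((U + H) + H) = 2 - ((H + U) + H) = 2 - (U + 2*H) = 2 + (-U - 2*H) = 2 - U - 2*H)
((-59 + R(-5)) - 7)*q(-9, 21) = ((-59 + (2 - ⅛/(-5))) - 7)*(2 - 1*(-9) - 2*21) = ((-59 + (2 - ⅛*(-⅕))) - 7)*(2 + 9 - 42) = ((-59 + (2 + 1/40)) - 7)*(-31) = ((-59 + 81/40) - 7)*(-31) = (-2279/40 - 7)*(-31) = -2559/40*(-31) = 79329/40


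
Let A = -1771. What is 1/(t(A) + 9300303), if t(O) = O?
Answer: 1/9298532 ≈ 1.0754e-7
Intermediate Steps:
1/(t(A) + 9300303) = 1/(-1771 + 9300303) = 1/9298532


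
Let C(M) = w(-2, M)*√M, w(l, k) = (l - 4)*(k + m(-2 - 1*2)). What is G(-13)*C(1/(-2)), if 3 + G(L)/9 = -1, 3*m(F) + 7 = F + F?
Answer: -594*I*√2 ≈ -840.04*I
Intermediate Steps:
m(F) = -7/3 + 2*F/3 (m(F) = -7/3 + (F + F)/3 = -7/3 + (2*F)/3 = -7/3 + 2*F/3)
G(L) = -36 (G(L) = -27 + 9*(-1) = -27 - 9 = -36)
w(l, k) = (-5 + k)*(-4 + l) (w(l, k) = (l - 4)*(k + (-7/3 + 2*(-2 - 1*2)/3)) = (-4 + l)*(k + (-7/3 + 2*(-2 - 2)/3)) = (-4 + l)*(k + (-7/3 + (⅔)*(-4))) = (-4 + l)*(k + (-7/3 - 8/3)) = (-4 + l)*(k - 5) = (-4 + l)*(-5 + k) = (-5 + k)*(-4 + l))
C(M) = √M*(30 - 6*M) (C(M) = (20 - 5*(-2) - 4*M + M*(-2))*√M = (20 + 10 - 4*M - 2*M)*√M = (30 - 6*M)*√M = √M*(30 - 6*M))
G(-13)*C(1/(-2)) = -216*√(1/(-2))*(5 - 1/(-2)) = -216*√(-½)*(5 - 1*(-½)) = -216*I*√2/2*(5 + ½) = -216*I*√2/2*11/2 = -594*I*√2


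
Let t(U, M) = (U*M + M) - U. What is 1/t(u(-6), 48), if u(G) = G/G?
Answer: 1/95 ≈ 0.010526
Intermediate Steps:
u(G) = 1
t(U, M) = M - U + M*U (t(U, M) = (M*U + M) - U = (M + M*U) - U = M - U + M*U)
1/t(u(-6), 48) = 1/(48 - 1*1 + 48*1) = 1/(48 - 1 + 48) = 1/95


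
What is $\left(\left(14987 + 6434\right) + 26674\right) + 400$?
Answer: $48495$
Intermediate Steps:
$\left(\left(14987 + 6434\right) + 26674\right) + 400 = \left(21421 + 26674\right) + 400 = 48095 + 400 = 48495$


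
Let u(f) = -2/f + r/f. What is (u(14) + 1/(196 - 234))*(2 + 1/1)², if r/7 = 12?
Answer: 13959/266 ≈ 52.477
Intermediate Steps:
r = 84 (r = 7*12 = 84)
u(f) = 82/f (u(f) = -2/f + 84/f = 82/f)
(u(14) + 1/(196 - 234))*(2 + 1/1)² = (82/14 + 1/(196 - 234))*(2 + 1/1)² = (82*(1/14) + 1/(-38))*(2 + 1)² = (41/7 - 1/38)*3² = (1551/266)*9 = 13959/266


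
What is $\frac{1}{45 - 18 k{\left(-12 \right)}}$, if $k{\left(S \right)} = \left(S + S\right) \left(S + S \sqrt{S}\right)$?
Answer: $\frac{i}{9 \left(- 571 i + 1152 \sqrt{3}\right)} \approx -1.4729 \cdot 10^{-5} + 5.1471 \cdot 10^{-5} i$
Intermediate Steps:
$k{\left(S \right)} = 2 S \left(S + S^{\frac{3}{2}}\right)$
$\frac{1}{45 - 18 k{\left(-12 \right)}} = \frac{1}{45 - 18 \left(2 \left(-12\right)^{2} + 2 \left(-12\right)^{\frac{5}{2}}\right)} = \frac{1}{45 - 18 \left(2 \cdot 144 + 2 \cdot 288 i \sqrt{3}\right)} = \frac{1}{45 - 18 \left(288 + 576 i \sqrt{3}\right)} = \frac{1}{45 - \left(5184 + 10368 i \sqrt{3}\right)} = \frac{1}{-5139 - 10368 i \sqrt{3}}$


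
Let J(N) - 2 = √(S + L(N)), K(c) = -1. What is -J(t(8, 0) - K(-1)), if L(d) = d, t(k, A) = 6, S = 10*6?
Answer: -2 - √67 ≈ -10.185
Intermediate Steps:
S = 60
J(N) = 2 + √(60 + N)
-J(t(8, 0) - K(-1)) = -(2 + √(60 + (6 - 1*(-1)))) = -(2 + √(60 + (6 + 1))) = -(2 + √(60 + 7)) = -(2 + √67) = -2 - √67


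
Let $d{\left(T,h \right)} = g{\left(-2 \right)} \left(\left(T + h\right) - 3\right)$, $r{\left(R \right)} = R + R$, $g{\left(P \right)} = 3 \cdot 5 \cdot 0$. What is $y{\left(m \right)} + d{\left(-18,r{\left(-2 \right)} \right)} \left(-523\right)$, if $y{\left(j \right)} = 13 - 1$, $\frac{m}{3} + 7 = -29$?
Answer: $12$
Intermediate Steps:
$m = -108$ ($m = -21 + 3 \left(-29\right) = -21 - 87 = -108$)
$g{\left(P \right)} = 0$ ($g{\left(P \right)} = 15 \cdot 0 = 0$)
$r{\left(R \right)} = 2 R$
$y{\left(j \right)} = 12$
$d{\left(T,h \right)} = 0$ ($d{\left(T,h \right)} = 0 \left(\left(T + h\right) - 3\right) = 0 \left(-3 + T + h\right) = 0$)
$y{\left(m \right)} + d{\left(-18,r{\left(-2 \right)} \right)} \left(-523\right) = 12 + 0 \left(-523\right) = 12 + 0 = 12$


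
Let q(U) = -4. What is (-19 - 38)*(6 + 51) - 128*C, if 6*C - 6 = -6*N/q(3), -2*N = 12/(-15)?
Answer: -16949/5 ≈ -3389.8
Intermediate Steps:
N = ⅖ (N = -6/(-15) = -6*(-1)/15 = -½*(-⅘) = ⅖ ≈ 0.40000)
C = 11/10 (C = 1 + (-12/(5*(-4)))/6 = 1 + (-12*(-1)/(5*4))/6 = 1 + (-6*(-⅒))/6 = 1 + (⅙)*(⅗) = 1 + ⅒ = 11/10 ≈ 1.1000)
(-19 - 38)*(6 + 51) - 128*C = (-19 - 38)*(6 + 51) - 128*11/10 = -57*57 - 704/5 = -3249 - 704/5 = -16949/5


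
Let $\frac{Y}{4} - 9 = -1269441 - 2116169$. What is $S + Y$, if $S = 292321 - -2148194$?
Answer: $-11101889$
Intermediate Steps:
$Y = -13542404$ ($Y = 36 + 4 \left(-1269441 - 2116169\right) = 36 + 4 \left(-3385610\right) = 36 - 13542440 = -13542404$)
$S = 2440515$ ($S = 292321 + 2148194 = 2440515$)
$S + Y = 2440515 - 13542404 = -11101889$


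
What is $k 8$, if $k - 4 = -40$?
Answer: $-288$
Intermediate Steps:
$k = -36$ ($k = 4 - 40 = -36$)
$k 8 = \left(-36\right) 8 = -288$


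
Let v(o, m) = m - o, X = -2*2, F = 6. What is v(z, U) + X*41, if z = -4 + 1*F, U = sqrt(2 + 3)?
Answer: -166 + sqrt(5) ≈ -163.76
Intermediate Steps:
U = sqrt(5) ≈ 2.2361
z = 2 (z = -4 + 1*6 = -4 + 6 = 2)
X = -4
v(z, U) + X*41 = (sqrt(5) - 1*2) - 4*41 = (sqrt(5) - 2) - 164 = (-2 + sqrt(5)) - 164 = -166 + sqrt(5)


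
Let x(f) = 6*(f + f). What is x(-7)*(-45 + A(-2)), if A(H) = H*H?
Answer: 3444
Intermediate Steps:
A(H) = H**2
x(f) = 12*f (x(f) = 6*(2*f) = 12*f)
x(-7)*(-45 + A(-2)) = (12*(-7))*(-45 + (-2)**2) = -84*(-45 + 4) = -84*(-41) = 3444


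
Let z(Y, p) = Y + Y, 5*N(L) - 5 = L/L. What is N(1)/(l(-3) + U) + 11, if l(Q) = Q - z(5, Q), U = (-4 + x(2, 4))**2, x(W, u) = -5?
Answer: 1873/170 ≈ 11.018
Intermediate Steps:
N(L) = 6/5 (N(L) = 1 + (L/L)/5 = 1 + (1/5)*1 = 1 + 1/5 = 6/5)
z(Y, p) = 2*Y
U = 81 (U = (-4 - 5)**2 = (-9)**2 = 81)
l(Q) = -10 + Q (l(Q) = Q - 2*5 = Q - 1*10 = Q - 10 = -10 + Q)
N(1)/(l(-3) + U) + 11 = (6/5)/((-10 - 3) + 81) + 11 = (6/5)/(-13 + 81) + 11 = (6/5)/68 + 11 = (1/68)*(6/5) + 11 = 3/170 + 11 = 1873/170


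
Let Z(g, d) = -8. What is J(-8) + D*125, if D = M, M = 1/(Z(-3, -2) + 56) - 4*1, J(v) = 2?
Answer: -23779/48 ≈ -495.40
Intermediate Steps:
M = -191/48 (M = 1/(-8 + 56) - 4*1 = 1/48 - 4 = -191/48 ≈ -3.9792)
D = -191/48 ≈ -3.9792
J(-8) + D*125 = 2 - 191/48*125 = 2 - 23875/48 = -23779/48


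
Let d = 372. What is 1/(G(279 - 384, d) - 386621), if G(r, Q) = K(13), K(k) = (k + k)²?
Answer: -1/385945 ≈ -2.5910e-6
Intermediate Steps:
K(k) = 4*k² (K(k) = (2*k)² = 4*k²)
G(r, Q) = 676 (G(r, Q) = 4*13² = 4*169 = 676)
1/(G(279 - 384, d) - 386621) = 1/(676 - 386621) = 1/(-385945) = -1/385945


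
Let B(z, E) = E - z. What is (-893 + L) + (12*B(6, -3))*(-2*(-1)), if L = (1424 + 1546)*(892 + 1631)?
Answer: 7492201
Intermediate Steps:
L = 7493310 (L = 2970*2523 = 7493310)
(-893 + L) + (12*B(6, -3))*(-2*(-1)) = (-893 + 7493310) + (12*(-3 - 1*6))*(-2*(-1)) = 7492417 + (12*(-3 - 6))*2 = 7492417 + (12*(-9))*2 = 7492417 - 108*2 = 7492417 - 216 = 7492201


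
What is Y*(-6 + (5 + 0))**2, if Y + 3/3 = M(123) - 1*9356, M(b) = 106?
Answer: -9251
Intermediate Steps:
Y = -9251 (Y = -1 + (106 - 1*9356) = -1 + (106 - 9356) = -1 - 9250 = -9251)
Y*(-6 + (5 + 0))**2 = -9251*(-6 + (5 + 0))**2 = -9251*(-6 + 5)**2 = -9251*(-1)**2 = -9251*1 = -9251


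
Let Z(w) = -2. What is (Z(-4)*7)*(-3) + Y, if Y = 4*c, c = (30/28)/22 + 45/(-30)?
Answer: 2787/77 ≈ 36.195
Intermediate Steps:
c = -447/308 (c = (30*(1/28))*(1/22) + 45*(-1/30) = (15/14)*(1/22) - 3/2 = 15/308 - 3/2 = -447/308 ≈ -1.4513)
Y = -447/77 (Y = 4*(-447/308) = -447/77 ≈ -5.8052)
(Z(-4)*7)*(-3) + Y = -2*7*(-3) - 447/77 = -14*(-3) - 447/77 = 42 - 447/77 = 2787/77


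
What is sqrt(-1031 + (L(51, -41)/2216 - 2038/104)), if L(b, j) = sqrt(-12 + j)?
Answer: sqrt(-217972663948 + 93626*I*sqrt(53))/14404 ≈ 5.0678e-5 + 32.413*I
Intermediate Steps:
sqrt(-1031 + (L(51, -41)/2216 - 2038/104)) = sqrt(-1031 + (sqrt(-12 - 41)/2216 - 2038/104)) = sqrt(-1031 + (sqrt(-53)*(1/2216) - 2038*1/104)) = sqrt(-1031 + ((I*sqrt(53))*(1/2216) - 1019/52)) = sqrt(-1031 + (I*sqrt(53)/2216 - 1019/52)) = sqrt(-1031 + (-1019/52 + I*sqrt(53)/2216)) = sqrt(-54631/52 + I*sqrt(53)/2216)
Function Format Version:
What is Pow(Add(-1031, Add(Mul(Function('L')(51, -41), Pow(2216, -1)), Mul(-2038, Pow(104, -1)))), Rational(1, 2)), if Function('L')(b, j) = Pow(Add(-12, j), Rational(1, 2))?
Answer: Mul(Rational(1, 14404), Pow(Add(-217972663948, Mul(93626, I, Pow(53, Rational(1, 2)))), Rational(1, 2))) ≈ Add(5.0678e-5, Mul(32.413, I))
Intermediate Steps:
Pow(Add(-1031, Add(Mul(Function('L')(51, -41), Pow(2216, -1)), Mul(-2038, Pow(104, -1)))), Rational(1, 2)) = Pow(Add(-1031, Add(Mul(Pow(Add(-12, -41), Rational(1, 2)), Pow(2216, -1)), Mul(-2038, Pow(104, -1)))), Rational(1, 2)) = Pow(Add(-1031, Add(Mul(Pow(-53, Rational(1, 2)), Rational(1, 2216)), Mul(-2038, Rational(1, 104)))), Rational(1, 2)) = Pow(Add(-1031, Add(Mul(Mul(I, Pow(53, Rational(1, 2))), Rational(1, 2216)), Rational(-1019, 52))), Rational(1, 2)) = Pow(Add(-1031, Add(Mul(Rational(1, 2216), I, Pow(53, Rational(1, 2))), Rational(-1019, 52))), Rational(1, 2)) = Pow(Add(-1031, Add(Rational(-1019, 52), Mul(Rational(1, 2216), I, Pow(53, Rational(1, 2))))), Rational(1, 2)) = Pow(Add(Rational(-54631, 52), Mul(Rational(1, 2216), I, Pow(53, Rational(1, 2)))), Rational(1, 2))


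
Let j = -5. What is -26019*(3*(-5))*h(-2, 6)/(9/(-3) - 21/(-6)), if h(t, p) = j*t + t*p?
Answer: -1561140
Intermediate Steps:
h(t, p) = -5*t + p*t (h(t, p) = -5*t + t*p = -5*t + p*t)
-26019*(3*(-5))*h(-2, 6)/(9/(-3) - 21/(-6)) = -26019*(3*(-5))*(-2*(-5 + 6))/(9/(-3) - 21/(-6)) = -26019*(-(-30))/(9*(-1/3) - 21*(-1/6)) = -26019*(-15*(-2))/(-3 + 7/2) = -780570/1/2 = -780570*2 = -26019*60 = -1561140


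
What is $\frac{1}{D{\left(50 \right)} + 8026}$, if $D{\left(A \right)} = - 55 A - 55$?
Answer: $\frac{1}{5221} \approx 0.00019153$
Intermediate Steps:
$D{\left(A \right)} = -55 - 55 A$
$\frac{1}{D{\left(50 \right)} + 8026} = \frac{1}{\left(-55 - 2750\right) + 8026} = \frac{1}{-2805 + 8026} = \frac{1}{5221}$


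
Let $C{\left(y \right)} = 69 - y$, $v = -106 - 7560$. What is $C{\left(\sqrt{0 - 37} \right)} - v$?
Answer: $7735 - i \sqrt{37} \approx 7735.0 - 6.0828 i$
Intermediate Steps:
$v = -7666$ ($v = -106 - 7560 = -7666$)
$C{\left(\sqrt{0 - 37} \right)} - v = \left(69 - \sqrt{0 - 37}\right) - -7666 = \left(69 - \sqrt{-37}\right) + 7666 = \left(69 - i \sqrt{37}\right) + 7666 = 7735 - i \sqrt{37}$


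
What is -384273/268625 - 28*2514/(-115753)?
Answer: -25571701569/31094149625 ≈ -0.82240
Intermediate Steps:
-384273/268625 - 28*2514/(-115753) = -384273*1/268625 - 70392*(-1/115753) = -384273/268625 + 70392/115753 = -25571701569/31094149625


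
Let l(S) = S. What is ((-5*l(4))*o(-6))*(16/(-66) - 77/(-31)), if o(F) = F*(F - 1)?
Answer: -642040/341 ≈ -1882.8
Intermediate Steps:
o(F) = F*(-1 + F)
((-5*l(4))*o(-6))*(16/(-66) - 77/(-31)) = ((-5*4)*(-6*(-1 - 6)))*(16/(-66) - 77/(-31)) = (-(-120)*(-7))*(16*(-1/66) - 77*(-1/31)) = (-20*42)*(-8/33 + 77/31) = -840*2293/1023 = -642040/341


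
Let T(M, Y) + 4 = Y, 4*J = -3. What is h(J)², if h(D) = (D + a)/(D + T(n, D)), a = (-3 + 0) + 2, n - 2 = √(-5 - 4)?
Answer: 49/484 ≈ 0.10124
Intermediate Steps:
n = 2 + 3*I (n = 2 + √(-5 - 4) = 2 + √(-9) = 2 + 3*I ≈ 2.0 + 3.0*I)
a = -1 (a = -3 + 2 = -1)
J = -¾ (J = (¼)*(-3) = -¾ ≈ -0.75000)
T(M, Y) = -4 + Y
h(D) = (-1 + D)/(-4 + 2*D) (h(D) = (D - 1)/(D + (-4 + D)) = (-1 + D)/(-4 + 2*D))
h(J)² = ((-1 - ¾)/(2*(-2 - ¾)))² = ((½)*(-7/4)/(-11/4))² = ((½)*(-4/11)*(-7/4))² = (7/22)² = 49/484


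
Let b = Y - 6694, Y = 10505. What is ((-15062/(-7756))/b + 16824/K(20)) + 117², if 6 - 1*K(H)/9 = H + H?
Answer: 10276396678511/753731958 ≈ 13634.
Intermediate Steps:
K(H) = 54 - 18*H (K(H) = 54 - 9*(H + H) = 54 - 18*H)
b = 3811 (b = 10505 - 6694 = 3811)
((-15062/(-7756))/b + 16824/K(20)) + 117² = (-15062/(-7756)/3811 + 16824/(54 - 18*20)) + 117² = (-15062*(-1/7756)*(1/3811) + 16824/(54 - 360)) + 13689 = ((7531/3878)*(1/3811) + 16824/(-306)) + 13689 = (7531/14779058 + 16824*(-1/306)) + 13689 = (7531/14779058 - 2804/51) + 13689 = -41440094551/753731958 + 13689 = 10276396678511/753731958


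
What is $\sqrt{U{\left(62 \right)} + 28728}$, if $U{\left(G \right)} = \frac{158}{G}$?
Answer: $\frac{\sqrt{27610057}}{31} \approx 169.5$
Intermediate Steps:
$\sqrt{U{\left(62 \right)} + 28728} = \sqrt{\frac{158}{62} + 28728} = \sqrt{158 \cdot \frac{1}{62} + 28728} = \sqrt{\frac{79}{31} + 28728} = \sqrt{\frac{890647}{31}} = \frac{\sqrt{27610057}}{31}$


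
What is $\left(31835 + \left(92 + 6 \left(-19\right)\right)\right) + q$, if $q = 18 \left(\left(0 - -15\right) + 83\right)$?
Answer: $33577$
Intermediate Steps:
$q = 1764$ ($q = 18 \left(\left(0 + 15\right) + 83\right) = 18 \left(15 + 83\right) = 18 \cdot 98 = 1764$)
$\left(31835 + \left(92 + 6 \left(-19\right)\right)\right) + q = \left(31835 + \left(92 + 6 \left(-19\right)\right)\right) + 1764 = \left(31835 + \left(92 - 114\right)\right) + 1764 = \left(31835 - 22\right) + 1764 = 31813 + 1764 = 33577$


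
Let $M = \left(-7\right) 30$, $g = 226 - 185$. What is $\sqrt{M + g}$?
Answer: $13 i \approx 13.0 i$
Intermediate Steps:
$g = 41$
$M = -210$
$\sqrt{M + g} = \sqrt{-210 + 41} = \sqrt{-169} = 13 i$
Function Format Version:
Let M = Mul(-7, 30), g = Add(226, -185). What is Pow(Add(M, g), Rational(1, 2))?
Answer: Mul(13, I) ≈ Mul(13.000, I)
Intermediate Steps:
g = 41
M = -210
Pow(Add(M, g), Rational(1, 2)) = Pow(Add(-210, 41), Rational(1, 2)) = Pow(-169, Rational(1, 2)) = Mul(13, I)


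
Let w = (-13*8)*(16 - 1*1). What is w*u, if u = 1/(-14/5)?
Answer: 3900/7 ≈ 557.14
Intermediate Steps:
w = -1560 (w = -104*(16 - 1) = -104*15 = -1560)
u = -5/14 (u = 1/(-14*1/5) = 1/(-14/5) = -5/14 ≈ -0.35714)
w*u = -1560*(-5/14) = 3900/7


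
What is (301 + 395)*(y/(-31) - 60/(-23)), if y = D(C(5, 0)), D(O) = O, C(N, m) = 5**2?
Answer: 894360/713 ≈ 1254.4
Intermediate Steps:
C(N, m) = 25
y = 25
(301 + 395)*(y/(-31) - 60/(-23)) = (301 + 395)*(25/(-31) - 60/(-23)) = 696*(25*(-1/31) - 60*(-1/23)) = 696*(-25/31 + 60/23) = 696*(1285/713) = 894360/713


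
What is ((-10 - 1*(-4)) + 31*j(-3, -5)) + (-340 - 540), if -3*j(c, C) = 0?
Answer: -886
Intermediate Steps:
j(c, C) = 0 (j(c, C) = -1/3*0 = 0)
((-10 - 1*(-4)) + 31*j(-3, -5)) + (-340 - 540) = ((-10 - 1*(-4)) + 31*0) + (-340 - 540) = ((-10 + 4) + 0) - 880 = (-6 + 0) - 880 = -6 - 880 = -886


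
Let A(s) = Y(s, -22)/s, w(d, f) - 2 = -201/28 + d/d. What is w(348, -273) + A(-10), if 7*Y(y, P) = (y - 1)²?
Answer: -827/140 ≈ -5.9071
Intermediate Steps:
w(d, f) = -117/28 (w(d, f) = 2 + (-201/28 + d/d) = 2 + (-201*1/28 + 1) = 2 + (-201/28 + 1) = 2 - 173/28 = -117/28)
Y(y, P) = (-1 + y)²/7 (Y(y, P) = (y - 1)²/7 = (-1 + y)²/7)
A(s) = (-1 + s)²/(7*s) (A(s) = ((-1 + s)²/7)/s = (-1 + s)²/(7*s))
w(348, -273) + A(-10) = -117/28 + (⅐)*(-1 - 10)²/(-10) = -117/28 + (⅐)*(-⅒)*(-11)² = -117/28 + (⅐)*(-⅒)*121 = -117/28 - 121/70 = -827/140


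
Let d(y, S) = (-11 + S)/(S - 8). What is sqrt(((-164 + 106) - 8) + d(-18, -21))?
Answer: I*sqrt(54578)/29 ≈ 8.0558*I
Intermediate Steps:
d(y, S) = (-11 + S)/(-8 + S)
sqrt(((-164 + 106) - 8) + d(-18, -21)) = sqrt(((-164 + 106) - 8) + (-11 - 21)/(-8 - 21)) = sqrt((-58 - 8) - 32/(-29)) = sqrt(-66 - 1/29*(-32)) = sqrt(-66 + 32/29) = sqrt(-1882/29) = I*sqrt(54578)/29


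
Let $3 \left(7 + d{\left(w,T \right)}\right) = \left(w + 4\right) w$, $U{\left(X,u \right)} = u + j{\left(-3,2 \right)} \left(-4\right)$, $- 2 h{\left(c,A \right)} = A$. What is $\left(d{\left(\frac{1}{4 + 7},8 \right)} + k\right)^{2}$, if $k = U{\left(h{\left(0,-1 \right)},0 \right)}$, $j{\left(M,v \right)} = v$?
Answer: $\frac{3240000}{14641} \approx 221.3$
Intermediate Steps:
$h{\left(c,A \right)} = - \frac{A}{2}$
$U{\left(X,u \right)} = -8 + u$ ($U{\left(X,u \right)} = u + 2 \left(-4\right) = u - 8 = -8 + u$)
$d{\left(w,T \right)} = -7 + \frac{w \left(4 + w\right)}{3}$ ($d{\left(w,T \right)} = -7 + \frac{\left(w + 4\right) w}{3} = -7 + \frac{\left(4 + w\right) w}{3} = -7 + \frac{w \left(4 + w\right)}{3}$)
$k = -8$ ($k = -8 + 0 = -8$)
$\left(d{\left(\frac{1}{4 + 7},8 \right)} + k\right)^{2} = \left(\left(-7 + \frac{\left(\frac{1}{4 + 7}\right)^{2}}{3} + \frac{4}{3 \left(4 + 7\right)}\right) - 8\right)^{2} = \left(\left(-7 + \frac{\left(\frac{1}{11}\right)^{2}}{3} + \frac{4}{3 \cdot 11}\right) - 8\right)^{2} = \left(\left(-7 + \frac{1}{3 \cdot 121} + \frac{4}{3} \cdot \frac{1}{11}\right) - 8\right)^{2} = \left(\left(-7 + \frac{1}{3} \cdot \frac{1}{121} + \frac{4}{33}\right) - 8\right)^{2} = \left(\left(-7 + \frac{1}{363} + \frac{4}{33}\right) - 8\right)^{2} = \left(- \frac{832}{121} - 8\right)^{2} = \left(- \frac{1800}{121}\right)^{2} = \frac{3240000}{14641}$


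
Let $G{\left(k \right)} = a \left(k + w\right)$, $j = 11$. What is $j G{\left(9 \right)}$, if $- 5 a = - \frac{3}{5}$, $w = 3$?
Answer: $\frac{396}{25} \approx 15.84$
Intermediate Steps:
$a = \frac{3}{25}$ ($a = - \frac{\left(-3\right) \frac{1}{5}}{5} = \left(- \frac{1}{5}\right) \left(- \frac{3}{5}\right) = \frac{3}{25} \approx 0.12$)
$G{\left(k \right)} = \frac{9}{25} + \frac{3 k}{25}$ ($G{\left(k \right)} = \frac{3 \left(k + 3\right)}{25} = \frac{3 \left(3 + k\right)}{25} = \frac{9}{25} + \frac{3 k}{25}$)
$j G{\left(9 \right)} = 11 \left(\frac{9}{25} + \frac{3}{25} \cdot 9\right) = 11 \left(\frac{9}{25} + \frac{27}{25}\right) = 11 \cdot \frac{36}{25} = \frac{396}{25}$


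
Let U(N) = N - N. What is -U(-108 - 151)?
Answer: 0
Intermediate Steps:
U(N) = 0
-U(-108 - 151) = -1*0 = 0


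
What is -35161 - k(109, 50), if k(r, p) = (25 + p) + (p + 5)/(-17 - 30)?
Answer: -1656037/47 ≈ -35235.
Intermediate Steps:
k(r, p) = 1170/47 + 46*p/47 (k(r, p) = (25 + p) + (5 + p)/(-47) = (25 + p) + (5 + p)*(-1/47) = (25 + p) + (-5/47 - p/47) = 1170/47 + 46*p/47)
-35161 - k(109, 50) = -35161 - (1170/47 + (46/47)*50) = -35161 - (1170/47 + 2300/47) = -35161 - 1*3470/47 = -35161 - 3470/47 = -1656037/47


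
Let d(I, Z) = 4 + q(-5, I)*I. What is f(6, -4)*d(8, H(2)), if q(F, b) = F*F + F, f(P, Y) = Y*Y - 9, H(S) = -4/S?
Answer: 1148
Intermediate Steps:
f(P, Y) = -9 + Y**2 (f(P, Y) = Y**2 - 9 = -9 + Y**2)
q(F, b) = F + F**2 (q(F, b) = F**2 + F = F + F**2)
d(I, Z) = 4 + 20*I (d(I, Z) = 4 + (-5*(1 - 5))*I = 4 + (-5*(-4))*I = 4 + 20*I)
f(6, -4)*d(8, H(2)) = (-9 + (-4)**2)*(4 + 20*8) = (-9 + 16)*(4 + 160) = 7*164 = 1148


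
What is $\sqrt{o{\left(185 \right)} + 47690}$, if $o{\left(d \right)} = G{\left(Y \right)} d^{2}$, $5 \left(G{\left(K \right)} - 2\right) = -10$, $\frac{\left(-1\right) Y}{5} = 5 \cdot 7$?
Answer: $\sqrt{47690} \approx 218.38$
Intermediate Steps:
$Y = -175$ ($Y = - 5 \cdot 5 \cdot 7 = \left(-5\right) 35 = -175$)
$G{\left(K \right)} = 0$ ($G{\left(K \right)} = 2 + \frac{1}{5} \left(-10\right) = 2 - 2 = 0$)
$o{\left(d \right)} = 0$ ($o{\left(d \right)} = 0 d^{2} = 0$)
$\sqrt{o{\left(185 \right)} + 47690} = \sqrt{0 + 47690} = \sqrt{47690}$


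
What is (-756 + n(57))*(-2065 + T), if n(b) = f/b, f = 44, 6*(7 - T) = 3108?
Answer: 110891648/57 ≈ 1.9455e+6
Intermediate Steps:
T = -511 (T = 7 - 1/6*3108 = 7 - 518 = -511)
n(b) = 44/b
(-756 + n(57))*(-2065 + T) = (-756 + 44/57)*(-2065 - 511) = (-756 + 44*(1/57))*(-2576) = (-756 + 44/57)*(-2576) = -43048/57*(-2576) = 110891648/57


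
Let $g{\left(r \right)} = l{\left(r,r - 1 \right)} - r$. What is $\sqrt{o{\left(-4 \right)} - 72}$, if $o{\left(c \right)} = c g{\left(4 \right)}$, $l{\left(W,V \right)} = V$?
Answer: $2 i \sqrt{17} \approx 8.2462 i$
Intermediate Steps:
$g{\left(r \right)} = -1$ ($g{\left(r \right)} = \left(r - 1\right) - r = \left(-1 + r\right) - r = -1$)
$o{\left(c \right)} = - c$ ($o{\left(c \right)} = c \left(-1\right) = - c$)
$\sqrt{o{\left(-4 \right)} - 72} = \sqrt{\left(-1\right) \left(-4\right) - 72} = \sqrt{4 - 72} = \sqrt{-68} = 2 i \sqrt{17}$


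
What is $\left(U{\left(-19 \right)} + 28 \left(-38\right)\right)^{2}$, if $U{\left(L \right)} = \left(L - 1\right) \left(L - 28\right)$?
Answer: $15376$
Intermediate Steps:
$U{\left(L \right)} = \left(-1 + L\right) \left(-28 + L\right)$
$\left(U{\left(-19 \right)} + 28 \left(-38\right)\right)^{2} = \left(\left(28 + \left(-19\right)^{2} - -551\right) + 28 \left(-38\right)\right)^{2} = \left(\left(28 + 361 + 551\right) - 1064\right)^{2} = \left(940 - 1064\right)^{2} = \left(-124\right)^{2} = 15376$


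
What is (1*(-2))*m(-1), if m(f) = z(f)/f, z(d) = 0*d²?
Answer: 0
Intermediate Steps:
z(d) = 0
m(f) = 0 (m(f) = 0/f = 0)
(1*(-2))*m(-1) = (1*(-2))*0 = -2*0 = 0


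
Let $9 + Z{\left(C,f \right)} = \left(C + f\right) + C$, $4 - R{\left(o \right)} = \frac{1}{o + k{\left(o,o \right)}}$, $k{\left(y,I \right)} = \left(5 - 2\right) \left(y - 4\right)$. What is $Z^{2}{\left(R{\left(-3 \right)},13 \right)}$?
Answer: $\frac{21025}{144} \approx 146.01$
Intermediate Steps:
$k{\left(y,I \right)} = -12 + 3 y$ ($k{\left(y,I \right)} = 3 \left(-4 + y\right) = -12 + 3 y$)
$R{\left(o \right)} = 4 - \frac{1}{-12 + 4 o}$ ($R{\left(o \right)} = 4 - \frac{1}{o + \left(-12 + 3 o\right)} = 4 - \frac{1}{-12 + 4 o}$)
$Z{\left(C,f \right)} = -9 + f + 2 C$ ($Z{\left(C,f \right)} = -9 + \left(\left(C + f\right) + C\right) = -9 + \left(f + 2 C\right) = -9 + f + 2 C$)
$Z^{2}{\left(R{\left(-3 \right)},13 \right)} = \left(-9 + 13 + 2 \frac{-49 + 16 \left(-3\right)}{4 \left(-3 - 3\right)}\right)^{2} = \left(-9 + 13 + 2 \frac{-49 - 48}{4 \left(-6\right)}\right)^{2} = \left(-9 + 13 + 2 \cdot \frac{1}{4} \left(- \frac{1}{6}\right) \left(-97\right)\right)^{2} = \left(-9 + 13 + 2 \cdot \frac{97}{24}\right)^{2} = \left(-9 + 13 + \frac{97}{12}\right)^{2} = \left(\frac{145}{12}\right)^{2} = \frac{21025}{144}$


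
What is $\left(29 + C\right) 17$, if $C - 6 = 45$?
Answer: $1360$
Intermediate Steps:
$C = 51$ ($C = 6 + 45 = 51$)
$\left(29 + C\right) 17 = \left(29 + 51\right) 17 = 80 \cdot 17 = 1360$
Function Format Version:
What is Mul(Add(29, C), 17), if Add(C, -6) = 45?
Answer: 1360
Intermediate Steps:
C = 51 (C = Add(6, 45) = 51)
Mul(Add(29, C), 17) = Mul(Add(29, 51), 17) = Mul(80, 17) = 1360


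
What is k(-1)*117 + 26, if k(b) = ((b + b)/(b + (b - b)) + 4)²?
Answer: 4238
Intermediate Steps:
k(b) = 36 (k(b) = ((2*b)/(b + 0) + 4)² = ((2*b)/b + 4)² = (2 + 4)² = 6² = 36)
k(-1)*117 + 26 = 36*117 + 26 = 4212 + 26 = 4238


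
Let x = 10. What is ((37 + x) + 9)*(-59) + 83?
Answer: -3221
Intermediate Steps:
((37 + x) + 9)*(-59) + 83 = ((37 + 10) + 9)*(-59) + 83 = (47 + 9)*(-59) + 83 = 56*(-59) + 83 = -3304 + 83 = -3221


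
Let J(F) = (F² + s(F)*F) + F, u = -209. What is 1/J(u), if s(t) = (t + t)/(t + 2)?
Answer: 207/8911342 ≈ 2.3229e-5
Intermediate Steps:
s(t) = 2*t/(2 + t) (s(t) = (2*t)/(2 + t) = 2*t/(2 + t))
J(F) = F + F² + 2*F²/(2 + F) (J(F) = (F² + (2*F/(2 + F))*F) + F = (F² + 2*F²/(2 + F)) + F = F + F² + 2*F²/(2 + F))
1/J(u) = 1/(-209*(2 + (-209)² + 5*(-209))/(2 - 209)) = 1/(-209*(2 + 43681 - 1045)/(-207)) = 1/(-209*(-1/207)*42638) = 1/(8911342/207) = 207/8911342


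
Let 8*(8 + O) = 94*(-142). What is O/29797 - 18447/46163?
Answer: -96470389/211618294 ≈ -0.45587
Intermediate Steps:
O = -3353/2 (O = -8 + (94*(-142))/8 = -8 + (1/8)*(-13348) = -8 - 3337/2 = -3353/2 ≈ -1676.5)
O/29797 - 18447/46163 = -3353/2/29797 - 18447/46163 = -3353/2*1/29797 - 18447*1/46163 = -3353/59594 - 1419/3551 = -96470389/211618294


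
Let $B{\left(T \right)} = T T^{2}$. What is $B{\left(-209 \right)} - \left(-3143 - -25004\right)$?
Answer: $-9151190$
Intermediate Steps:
$B{\left(T \right)} = T^{3}$
$B{\left(-209 \right)} - \left(-3143 - -25004\right) = \left(-209\right)^{3} - \left(-3143 - -25004\right) = -9129329 - \left(-3143 + 25004\right) = -9129329 - 21861 = -9151190$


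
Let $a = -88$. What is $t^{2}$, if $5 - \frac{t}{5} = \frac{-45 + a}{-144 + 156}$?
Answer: $\frac{931225}{144} \approx 6466.8$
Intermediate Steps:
$t = \frac{965}{12}$ ($t = 25 - 5 \frac{-45 - 88}{-144 + 156} = 25 - 5 \left(- \frac{133}{12}\right) = 25 - 5 \left(\left(-133\right) \frac{1}{12}\right) = 25 - - \frac{665}{12} = 25 + \frac{665}{12} = \frac{965}{12} \approx 80.417$)
$t^{2} = \left(\frac{965}{12}\right)^{2} = \frac{931225}{144}$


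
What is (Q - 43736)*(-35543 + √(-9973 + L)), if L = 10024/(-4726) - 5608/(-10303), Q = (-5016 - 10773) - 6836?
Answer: 2358669023 - 66361*I*√5912202737834946481/24345989 ≈ 2.3587e+9 - 6.6277e+6*I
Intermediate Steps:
Q = -22625 (Q = -15789 - 6836 = -22625)
L = -38386932/24345989 (L = 10024*(-1/4726) - 5608*(-1/10303) = -5012/2363 + 5608/10303 = -38386932/24345989 ≈ -1.5767)
(Q - 43736)*(-35543 + √(-9973 + L)) = (-22625 - 43736)*(-35543 + √(-9973 - 38386932/24345989)) = -66361*(-35543 + √(-242840935229/24345989)) = -66361*(-35543 + I*√5912202737834946481/24345989) = 2358669023 - 66361*I*√5912202737834946481/24345989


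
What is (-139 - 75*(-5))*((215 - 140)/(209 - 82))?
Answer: 17700/127 ≈ 139.37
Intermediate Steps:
(-139 - 75*(-5))*((215 - 140)/(209 - 82)) = (-139 + 375)*(75/127) = 236*(75*(1/127)) = 236*(75/127) = 17700/127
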